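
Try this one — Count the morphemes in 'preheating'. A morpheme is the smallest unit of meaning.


Decomposition: pre- (prefix) + heat (root) + -ing (suffix) = 3 morpheme(s)

3 morphemes


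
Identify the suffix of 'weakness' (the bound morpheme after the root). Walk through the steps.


The word 'weakness' = 'weak' (root) + '-ness' (suffix). The suffix is '-ness'.

ness


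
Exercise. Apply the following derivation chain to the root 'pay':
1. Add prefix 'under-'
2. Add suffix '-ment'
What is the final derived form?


Step 1: Add prefix 'under-' to 'pay' = 'underpay'
Step 2: Add suffix '-ment' to 'underpay' = 'underpayment'

underpayment


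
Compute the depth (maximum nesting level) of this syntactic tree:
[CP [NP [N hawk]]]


Count bracket nesting levels:
'[' at pos 0: depth = 1
'[' at pos 4: depth = 2
'[' at pos 8: depth = 3
Maximum depth reached: 3

3


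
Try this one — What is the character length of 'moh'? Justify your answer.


Spell out 'moh' and number each letter: m(1), o(2), h(3). Total: 3 letters.

3


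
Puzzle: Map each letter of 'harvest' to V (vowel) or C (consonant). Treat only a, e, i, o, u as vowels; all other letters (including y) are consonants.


Letter mapping: h = C, a = V, r = C, v = C, e = V, s = C, t = C.

CVCCVCC


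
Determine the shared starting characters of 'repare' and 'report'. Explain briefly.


Compare from the start: 3 characters match: 'rep'. Mismatch at position 4: 'a' vs 'o'.

rep


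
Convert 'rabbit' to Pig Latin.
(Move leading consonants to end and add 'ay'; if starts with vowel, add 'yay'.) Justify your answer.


'rabbit': move consonant cluster 'r' to end and add 'ay': 'abbitray'.

abbitray


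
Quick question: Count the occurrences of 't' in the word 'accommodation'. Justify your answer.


Letter 't' in 'accommodation': found at position(s) 10 = 1 occurrence(s).

1


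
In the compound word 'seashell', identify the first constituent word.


Split 'seashell' into 'sea' + 'shell'. The first part is 'sea'.

sea


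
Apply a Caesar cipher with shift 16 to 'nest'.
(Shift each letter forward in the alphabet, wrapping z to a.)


Shift each letter by 16: n -> d, e -> u, s -> i, t -> j. Result: 'duij'.

duij


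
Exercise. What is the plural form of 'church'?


Apply rule: Add -es (sibilant/fricative ending). 'church' becomes 'churches'.

churches


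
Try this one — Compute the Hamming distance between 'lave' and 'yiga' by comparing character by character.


Alignment:
Position 1: 'l' vs 'y' = DIFFER
Position 2: 'a' vs 'i' = DIFFER
Position 3: 'v' vs 'g' = DIFFER
Position 4: 'e' vs 'a' = DIFFER
Total differences: 4

4


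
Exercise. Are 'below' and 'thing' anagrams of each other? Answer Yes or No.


Sorted letters of 'below': 'below'
Sorted letters of 'thing': 'ghint'
They do not match.

No


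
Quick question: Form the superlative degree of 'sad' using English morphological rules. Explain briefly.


Apply superlative formation (double final consonant, add -est): 'sad' -> 'saddest'.

saddest


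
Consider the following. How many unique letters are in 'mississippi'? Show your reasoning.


Unique letters in 'mississippi': {i, m, p, s} = 4 distinct letters.

4


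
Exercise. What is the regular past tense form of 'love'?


Apply rule: Add -d (word ends in -e). 'love' becomes 'loved'.

loved


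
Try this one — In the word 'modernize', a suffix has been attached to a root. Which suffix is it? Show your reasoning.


The word 'modernize' = 'modern' (root) + '-ize' (suffix). The suffix is '-ize'.

ize


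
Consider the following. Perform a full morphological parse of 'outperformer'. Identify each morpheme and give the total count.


Step 1: Identify prefix: 'out' (meaning: surpass)
Step 2: Identify root: 'perform'
Step 3: Identify suffix(es): 'er'
Decomposition: out- (prefix: surpass) + perform (root) + -er (suffix: one who)
Total morphemes: 3

3 morphemes (out- (prefix: surpass) + perform (root) + -er (suffix: one who))


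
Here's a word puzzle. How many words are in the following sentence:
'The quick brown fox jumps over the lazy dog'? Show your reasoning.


Split into words: The | quick | brown | fox | jumps | over | the | lazy | dog = 9 words.

9


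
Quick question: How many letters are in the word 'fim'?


Spell out 'fim' and number each letter: f(1), i(2), m(3). Total: 3 letters.

3


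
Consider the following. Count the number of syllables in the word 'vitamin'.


Break 'vitamin' into syllables: vi-ta-min -> vi | ta | min = 3 syllables

3 syllables


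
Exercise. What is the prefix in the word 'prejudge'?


The word 'prejudge' = 'pre' (prefix) + 'judge' (root). The prefix is 'pre'.

pre


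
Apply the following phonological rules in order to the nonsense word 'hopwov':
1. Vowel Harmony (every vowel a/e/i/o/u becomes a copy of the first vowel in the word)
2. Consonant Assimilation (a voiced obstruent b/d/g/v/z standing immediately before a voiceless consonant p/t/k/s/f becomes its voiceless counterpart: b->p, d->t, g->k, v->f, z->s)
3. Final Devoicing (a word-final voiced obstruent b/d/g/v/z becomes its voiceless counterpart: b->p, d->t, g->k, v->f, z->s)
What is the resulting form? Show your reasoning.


Starting form: 'hopwov'
Rule 1: Vowel Harmony: all vowels already match. No change.
Rule 2: Consonant Assimilation: no voiced obstruent (b/d/g/v/z) stands immediately before a voiceless consonant (p/t/k/s/f). No change.
Rule 3: Final Devoicing: word-final voiced obstruent 'v' becomes voiceless 'f'. 'hopwov' -> 'hopwof'
Final form: 'hopwof'

hopwof


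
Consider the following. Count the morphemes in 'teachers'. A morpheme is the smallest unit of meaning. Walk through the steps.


Decomposition: teach (root) + -er (suffix) + -s (plural) = 3 morpheme(s)

3 morphemes


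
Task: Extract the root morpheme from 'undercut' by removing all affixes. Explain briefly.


Remove prefix 'under' from 'undercut' to get root 'cut'.

cut


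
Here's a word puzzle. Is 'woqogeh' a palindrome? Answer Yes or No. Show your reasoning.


Forward: 'woqogeh'
Reversed: 'hegoqow'
They differ.

No


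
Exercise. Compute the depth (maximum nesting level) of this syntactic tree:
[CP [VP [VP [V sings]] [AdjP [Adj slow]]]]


Count bracket nesting levels:
'[' at pos 0: depth = 1
'[' at pos 4: depth = 2
'[' at pos 8: depth = 3
'[' at pos 12: depth = 4
'[' at pos 23: depth = 3
'[' at pos 29: depth = 4
Maximum depth reached: 4

4


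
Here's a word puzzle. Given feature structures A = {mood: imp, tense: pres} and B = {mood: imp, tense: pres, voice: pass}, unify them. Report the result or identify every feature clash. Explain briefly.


Compare features:
mood: A=imp vs B=imp -> unified: imp
tense: A=pres vs B=pres -> unified: pres
voice: A=_ vs B=pass -> unified: pass
No clashes found.

Unified: {mood: imp, tense: pres, voice: pass}


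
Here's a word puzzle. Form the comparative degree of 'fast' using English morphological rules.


Apply comparative formation (add -er): 'fast' -> 'faster'.

faster


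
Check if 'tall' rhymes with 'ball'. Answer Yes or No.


Rime (stressed vowel + following sounds) of 'tall': -all = /ɔːl/
Rime of 'ball': -all = /ɔːl/
/ɔːl/ and /ɔːl/ are the same ending sound, so the words rhyme.

Yes


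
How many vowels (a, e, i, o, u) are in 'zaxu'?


Vowels in 'zaxu': a, u = 2 vowels.

2


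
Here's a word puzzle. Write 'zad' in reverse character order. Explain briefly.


Reverse 'zad' character by character: 'daz'.

daz


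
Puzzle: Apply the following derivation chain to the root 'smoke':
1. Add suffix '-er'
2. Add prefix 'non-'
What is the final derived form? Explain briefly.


Step 1: Add suffix '-er' to 'smoke' = 'smoker'
Step 2: Add prefix 'non-' to 'smoker' = 'nonsmoker'

nonsmoker


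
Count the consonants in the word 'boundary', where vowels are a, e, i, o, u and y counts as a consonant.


Consonants in 'boundary': b, n, d, r, y = 5 consonants.

5


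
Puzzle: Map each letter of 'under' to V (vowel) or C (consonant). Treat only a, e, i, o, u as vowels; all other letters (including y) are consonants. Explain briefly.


Letter mapping: u = V, n = C, d = C, e = V, r = C.

VCCVC


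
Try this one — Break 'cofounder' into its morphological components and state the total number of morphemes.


Step 1: Identify prefix: 'co' (meaning: together)
Step 2: Identify root: 'found'
Step 3: Identify suffix(es): 'er'
Decomposition: co- (prefix: together) + found (root) + -er (suffix: one who)
Total morphemes: 3

3 morphemes (co- (prefix: together) + found (root) + -er (suffix: one who))


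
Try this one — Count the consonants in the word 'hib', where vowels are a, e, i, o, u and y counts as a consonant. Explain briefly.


Consonants in 'hib': h, b = 2 consonants.

2


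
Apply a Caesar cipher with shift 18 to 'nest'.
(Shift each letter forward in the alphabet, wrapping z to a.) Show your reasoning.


Shift each letter by 18: n -> f, e -> w, s -> k, t -> l. Result: 'fwkl'.

fwkl


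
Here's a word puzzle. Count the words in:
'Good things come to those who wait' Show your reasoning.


Split into words: Good | things | come | to | those | who | wait = 7 words.

7


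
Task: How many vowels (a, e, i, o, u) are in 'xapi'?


Vowels in 'xapi': a, i = 2 vowels.

2


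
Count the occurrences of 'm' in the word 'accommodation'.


Letter 'm' in 'accommodation': found at position(s) 5, 6 = 2 occurrence(s).

2


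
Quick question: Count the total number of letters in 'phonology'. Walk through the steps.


Spell out 'phonology' and number each letter: p(1), h(2), o(3), n(4), o(5), l(6), o(7), g(8), y(9). Total: 9 letters.

9


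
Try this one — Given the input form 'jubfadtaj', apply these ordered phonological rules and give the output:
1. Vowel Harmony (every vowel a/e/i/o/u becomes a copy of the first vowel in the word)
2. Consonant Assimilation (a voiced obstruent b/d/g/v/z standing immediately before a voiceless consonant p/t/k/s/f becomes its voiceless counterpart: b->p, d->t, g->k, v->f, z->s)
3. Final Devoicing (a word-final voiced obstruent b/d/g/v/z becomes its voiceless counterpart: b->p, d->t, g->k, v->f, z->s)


Starting form: 'jubfadtaj'
Rule 1: Vowel Harmony: all vowels become 'u' (matching first vowel). 'jubfadtaj' -> 'jubfudtuj'
Rule 2: Consonant Assimilation: voiced obstruent before voiceless consonant becomes voiceless ('bf' -> 'pf', 'dt' -> 'tt'). 'jubfudtuj' -> 'jupfuttuj'
Rule 3: Final Devoicing: final consonant 'j' is not one of the voiced obstruents b/d/g/v/z. No change.
Final form: 'jupfuttuj'

jupfuttuj


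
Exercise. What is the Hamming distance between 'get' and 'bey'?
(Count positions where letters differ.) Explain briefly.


Alignment:
Position 1: 'g' vs 'b' = DIFFER
Position 2: 'e' vs 'e' = match
Position 3: 't' vs 'y' = DIFFER
Total differences: 2

2


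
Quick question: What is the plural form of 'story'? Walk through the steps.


Apply rule: Change -y to -ies (consonant + y). 'story' becomes 'stories'.

stories


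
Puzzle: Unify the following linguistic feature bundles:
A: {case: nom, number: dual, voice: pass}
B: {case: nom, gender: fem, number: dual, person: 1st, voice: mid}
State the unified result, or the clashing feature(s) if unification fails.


Compare features:
case: A=nom vs B=nom -> unified: nom
gender: A=_ vs B=fem -> unified: fem
number: A=dual vs B=dual -> unified: dual
person: A=_ vs B=1st -> unified: 1st
voice: A=pass vs B=mid -> CLASH
Clash detected on feature 'voice' (pass vs mid); unification fails.

CLASH on 'voice' (pass vs mid)


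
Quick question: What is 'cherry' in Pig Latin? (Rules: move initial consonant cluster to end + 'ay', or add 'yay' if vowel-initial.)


'cherry': move consonant cluster 'ch' to end and add 'ay': 'errychay'.

errychay


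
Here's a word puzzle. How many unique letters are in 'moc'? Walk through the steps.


Unique letters in 'moc': {c, m, o} = 3 distinct letters.

3


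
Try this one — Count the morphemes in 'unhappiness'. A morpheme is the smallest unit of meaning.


Decomposition: un- (prefix) + happy (root) + -ness (suffix) = 3 morpheme(s)

3 morphemes


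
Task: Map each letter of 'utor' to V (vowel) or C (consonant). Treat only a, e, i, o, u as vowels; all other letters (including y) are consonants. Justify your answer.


Letter mapping: u = V, t = C, o = V, r = C.

VCVC


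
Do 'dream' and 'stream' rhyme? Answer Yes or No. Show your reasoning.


Rime (stressed vowel + following sounds) of 'dream': -eam = /iːm/
Rime of 'stream': -eam = /iːm/
/iːm/ and /iːm/ are the same ending sound, so the words rhyme.

Yes


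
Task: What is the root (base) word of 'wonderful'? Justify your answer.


Remove suffix '-ful' from 'wonderful' to get root 'wonder'.

wonder


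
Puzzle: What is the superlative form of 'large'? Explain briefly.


Apply superlative formation (ends in e: add -st): 'large' -> 'largest'.

largest


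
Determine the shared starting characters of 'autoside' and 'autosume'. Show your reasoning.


Compare from the start: 5 characters match: 'autos'. Mismatch at position 6: 'i' vs 'u'.

autos


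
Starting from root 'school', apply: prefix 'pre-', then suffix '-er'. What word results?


Step 1: Add prefix 'pre-' to 'school' = 'preschool'
Step 2: Add suffix '-er' to 'preschool' = 'preschooler'

preschooler


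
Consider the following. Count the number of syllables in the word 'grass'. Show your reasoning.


Break 'grass' into syllables: grass -> grass = 1 syllable

1 syllable


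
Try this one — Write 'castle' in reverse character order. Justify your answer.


Reverse 'castle' character by character: 'eltsac'.

eltsac


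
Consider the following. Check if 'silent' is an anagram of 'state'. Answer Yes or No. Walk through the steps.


Sorted letters of 'silent': 'eilnst'
Sorted letters of 'state': 'aestt'
They do not match.

No


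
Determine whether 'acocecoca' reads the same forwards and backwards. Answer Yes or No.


Forward: 'acocecoca'
Reversed: 'acocecoca'
They are identical.

Yes


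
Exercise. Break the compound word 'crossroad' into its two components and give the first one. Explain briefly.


Split 'crossroad' into 'cross' + 'road'. The first part is 'cross'.

cross


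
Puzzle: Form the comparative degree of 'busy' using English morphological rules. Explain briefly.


Apply comparative formation (consonant + y: change y to i, add -er): 'busy' -> 'busier'.

busier


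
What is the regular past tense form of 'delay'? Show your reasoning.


Apply rule: Add -ed. 'delay' becomes 'delayed'.

delayed


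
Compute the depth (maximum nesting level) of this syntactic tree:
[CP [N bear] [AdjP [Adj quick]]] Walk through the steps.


Count bracket nesting levels:
'[' at pos 0: depth = 1
'[' at pos 4: depth = 2
'[' at pos 13: depth = 2
'[' at pos 19: depth = 3
Maximum depth reached: 3

3


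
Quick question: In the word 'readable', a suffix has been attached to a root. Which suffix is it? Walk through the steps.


The word 'readable' = 'read' (root) + '-able' (suffix). The suffix is '-able'.

able


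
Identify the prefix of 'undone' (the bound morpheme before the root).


The word 'undone' = 'un' (prefix) + 'done' (root). The prefix is 'un'.

un


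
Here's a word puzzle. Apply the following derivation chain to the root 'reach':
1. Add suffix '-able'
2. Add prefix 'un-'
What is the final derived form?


Step 1: Add suffix '-able' to 'reach' = 'reachable'
Step 2: Add prefix 'un-' to 'reachable' = 'unreachable'

unreachable


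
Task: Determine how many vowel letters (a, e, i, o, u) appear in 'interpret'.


Vowels in 'interpret': i, e, e = 3 vowels.

3


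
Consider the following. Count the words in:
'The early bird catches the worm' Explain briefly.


Split into words: The | early | bird | catches | the | worm = 6 words.

6


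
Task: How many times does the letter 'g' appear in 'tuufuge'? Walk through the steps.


Letter 'g' in 'tuufuge': found at position(s) 6 = 1 occurrence(s).

1


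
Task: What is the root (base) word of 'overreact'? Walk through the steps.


Remove prefix 'over' from 'overreact' to get root 'react'.

react


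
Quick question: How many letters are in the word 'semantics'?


Spell out 'semantics' and number each letter: s(1), e(2), m(3), a(4), n(5), t(6), i(7), c(8), s(9). Total: 9 letters.

9


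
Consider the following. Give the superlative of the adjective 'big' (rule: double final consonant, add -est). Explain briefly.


Apply superlative formation (double final consonant, add -est): 'big' -> 'biggest'.

biggest


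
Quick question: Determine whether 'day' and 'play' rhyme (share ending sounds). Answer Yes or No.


Rime (stressed vowel + following sounds) of 'day': -ay = /eɪ/
Rime of 'play': -ay = /eɪ/
/eɪ/ and /eɪ/ are the same ending sound, so the words rhyme.

Yes


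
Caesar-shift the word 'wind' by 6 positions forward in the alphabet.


Shift each letter by 6: w -> c, i -> o, n -> t, d -> j. Result: 'cotj'.

cotj


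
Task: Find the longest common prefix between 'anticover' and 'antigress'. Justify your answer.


Compare from the start: 4 characters match: 'anti'. Mismatch at position 5: 'c' vs 'g'.

anti


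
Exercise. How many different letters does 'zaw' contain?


Unique letters in 'zaw': {a, w, z} = 3 distinct letters.

3


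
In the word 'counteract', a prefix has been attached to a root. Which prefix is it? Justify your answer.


The word 'counteract' = 'counter' (prefix) + 'act' (root). The prefix is 'counter'.

counter


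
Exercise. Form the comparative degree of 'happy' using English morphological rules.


Apply comparative formation (consonant + y: change y to i, add -er): 'happy' -> 'happier'.

happier


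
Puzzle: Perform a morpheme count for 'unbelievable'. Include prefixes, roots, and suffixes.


Decomposition: un- (prefix) + believe (root) + -able (suffix) = 3 morpheme(s)

3 morphemes


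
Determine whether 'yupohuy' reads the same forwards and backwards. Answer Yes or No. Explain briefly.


Forward: 'yupohuy'
Reversed: 'yuhopuy'
They differ.

No


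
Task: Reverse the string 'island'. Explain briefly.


Reverse 'island' character by character: 'dnalsi'.

dnalsi


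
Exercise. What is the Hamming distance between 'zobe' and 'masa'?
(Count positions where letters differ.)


Alignment:
Position 1: 'z' vs 'm' = DIFFER
Position 2: 'o' vs 'a' = DIFFER
Position 3: 'b' vs 's' = DIFFER
Position 4: 'e' vs 'a' = DIFFER
Total differences: 4

4


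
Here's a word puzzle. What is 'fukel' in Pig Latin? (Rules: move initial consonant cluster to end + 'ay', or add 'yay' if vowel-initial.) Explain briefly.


'fukel': move consonant cluster 'f' to end and add 'ay': 'ukelfay'.

ukelfay


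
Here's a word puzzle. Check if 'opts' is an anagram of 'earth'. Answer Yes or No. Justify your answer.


Sorted letters of 'opts': 'opst'
Sorted letters of 'earth': 'aehrt'
They do not match.

No


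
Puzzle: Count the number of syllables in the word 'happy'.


Break 'happy' into syllables: hap-py -> hap | py = 2 syllables

2 syllables


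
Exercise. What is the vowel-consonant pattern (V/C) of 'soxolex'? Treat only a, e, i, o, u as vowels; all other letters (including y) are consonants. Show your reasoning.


Letter mapping: s = C, o = V, x = C, o = V, l = C, e = V, x = C.

CVCVCVC


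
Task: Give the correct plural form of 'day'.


Apply rule: Add -s. 'day' becomes 'days'.

days


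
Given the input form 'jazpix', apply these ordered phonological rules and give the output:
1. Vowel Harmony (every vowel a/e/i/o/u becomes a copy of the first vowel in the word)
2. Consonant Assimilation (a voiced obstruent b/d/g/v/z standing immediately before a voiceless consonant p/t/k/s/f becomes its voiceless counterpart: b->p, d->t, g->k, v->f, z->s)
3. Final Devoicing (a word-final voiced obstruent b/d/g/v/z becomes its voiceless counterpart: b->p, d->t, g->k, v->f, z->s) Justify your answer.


Starting form: 'jazpix'
Rule 1: Vowel Harmony: all vowels become 'a' (matching first vowel). 'jazpix' -> 'jazpax'
Rule 2: Consonant Assimilation: voiced obstruent before voiceless consonant becomes voiceless ('zp' -> 'sp'). 'jazpax' -> 'jaspax'
Rule 3: Final Devoicing: final consonant 'x' is not one of the voiced obstruents b/d/g/v/z. No change.
Final form: 'jaspax'

jaspax


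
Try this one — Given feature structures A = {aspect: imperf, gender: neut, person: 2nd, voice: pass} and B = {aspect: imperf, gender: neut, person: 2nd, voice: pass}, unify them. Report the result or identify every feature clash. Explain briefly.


Compare features:
aspect: A=imperf vs B=imperf -> unified: imperf
gender: A=neut vs B=neut -> unified: neut
person: A=2nd vs B=2nd -> unified: 2nd
voice: A=pass vs B=pass -> unified: pass
No clashes found.

Unified: {aspect: imperf, gender: neut, person: 2nd, voice: pass}


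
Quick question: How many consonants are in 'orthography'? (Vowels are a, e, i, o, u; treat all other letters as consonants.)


Consonants in 'orthography': r, t, h, g, r, p, h, y = 8 consonants.

8


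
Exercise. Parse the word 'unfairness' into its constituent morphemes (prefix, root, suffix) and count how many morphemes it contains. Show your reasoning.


Step 1: Identify prefix: 'un' (meaning: not/reverse)
Step 2: Identify root: 'fair'
Step 3: Identify suffix(es): 'ness'
Decomposition: un- (prefix: not/reverse) + fair (root) + -ness (suffix: state of)
Total morphemes: 3

3 morphemes (un- (prefix: not/reverse) + fair (root) + -ness (suffix: state of))


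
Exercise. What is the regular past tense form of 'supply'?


Apply rule: Change -y to -ied. 'supply' becomes 'supplied'.

supplied


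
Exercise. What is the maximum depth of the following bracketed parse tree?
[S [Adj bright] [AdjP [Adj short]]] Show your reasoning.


Count bracket nesting levels:
'[' at pos 0: depth = 1
'[' at pos 3: depth = 2
'[' at pos 16: depth = 2
'[' at pos 22: depth = 3
Maximum depth reached: 3

3


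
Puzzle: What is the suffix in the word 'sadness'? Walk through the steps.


The word 'sadness' = 'sad' (root) + '-ness' (suffix). The suffix is '-ness'.

ness


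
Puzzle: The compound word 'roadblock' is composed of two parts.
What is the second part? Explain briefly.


Split 'roadblock' into 'road' + 'block'. The second part is 'block'.

block


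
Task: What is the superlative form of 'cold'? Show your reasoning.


Apply superlative formation (add -est): 'cold' -> 'coldest'.

coldest


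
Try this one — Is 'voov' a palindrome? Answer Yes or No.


Forward: 'voov'
Reversed: 'voov'
They are identical.

Yes


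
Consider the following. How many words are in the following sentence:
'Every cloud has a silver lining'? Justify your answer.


Split into words: Every | cloud | has | a | silver | lining = 6 words.

6


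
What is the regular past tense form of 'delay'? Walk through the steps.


Apply rule: Add -ed. 'delay' becomes 'delayed'.

delayed


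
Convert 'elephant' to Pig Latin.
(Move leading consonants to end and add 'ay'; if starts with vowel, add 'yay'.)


'elephant' starts with a vowel, so add 'yay': 'elephantyay'.

elephantyay


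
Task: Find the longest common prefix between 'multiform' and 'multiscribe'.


Compare from the start: 5 characters match: 'multi'. Mismatch at position 6: 'f' vs 's'.

multi


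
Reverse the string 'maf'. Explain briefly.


Reverse 'maf' character by character: 'fam'.

fam


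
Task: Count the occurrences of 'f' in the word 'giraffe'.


Letter 'f' in 'giraffe': found at position(s) 5, 6 = 2 occurrence(s).

2


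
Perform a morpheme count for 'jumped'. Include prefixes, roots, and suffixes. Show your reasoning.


Decomposition: jump (root) + -ed (suffix) = 2 morpheme(s)

2 morphemes


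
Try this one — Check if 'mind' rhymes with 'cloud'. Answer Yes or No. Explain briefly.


Rime (stressed vowel + following sounds) of 'mind': -ind = /aɪnd/
Rime of 'cloud': -oud = /aʊd/
/aɪnd/ and /aʊd/ are different ending sounds, so the words do not rhyme.

No


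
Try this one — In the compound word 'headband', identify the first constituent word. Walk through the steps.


Split 'headband' into 'head' + 'band'. The first part is 'head'.

head


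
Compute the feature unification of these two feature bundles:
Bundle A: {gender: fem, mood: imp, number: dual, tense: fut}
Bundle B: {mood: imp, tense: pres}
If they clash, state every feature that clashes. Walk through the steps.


Compare features:
gender: A=fem vs B=_ -> unified: fem
mood: A=imp vs B=imp -> unified: imp
number: A=dual vs B=_ -> unified: dual
tense: A=fut vs B=pres -> CLASH
Clash detected on feature 'tense' (fut vs pres); unification fails.

CLASH on 'tense' (fut vs pres)


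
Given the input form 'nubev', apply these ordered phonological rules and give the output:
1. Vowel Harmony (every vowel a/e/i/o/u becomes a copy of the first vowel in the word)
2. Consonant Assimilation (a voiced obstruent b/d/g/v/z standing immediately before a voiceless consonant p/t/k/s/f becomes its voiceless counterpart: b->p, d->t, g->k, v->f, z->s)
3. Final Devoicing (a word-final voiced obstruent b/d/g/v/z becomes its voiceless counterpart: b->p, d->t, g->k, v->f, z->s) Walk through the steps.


Starting form: 'nubev'
Rule 1: Vowel Harmony: all vowels become 'u' (matching first vowel). 'nubev' -> 'nubuv'
Rule 2: Consonant Assimilation: no voiced obstruent (b/d/g/v/z) stands immediately before a voiceless consonant (p/t/k/s/f). No change.
Rule 3: Final Devoicing: word-final voiced obstruent 'v' becomes voiceless 'f'. 'nubuv' -> 'nubuf'
Final form: 'nubuf'

nubuf


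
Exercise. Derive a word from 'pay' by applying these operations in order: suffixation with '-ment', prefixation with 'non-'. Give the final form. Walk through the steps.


Step 1: Add suffix '-ment' to 'pay' = 'payment'
Step 2: Add prefix 'non-' to 'payment' = 'nonpayment'

nonpayment


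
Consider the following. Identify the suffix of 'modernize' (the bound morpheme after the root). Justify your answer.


The word 'modernize' = 'modern' (root) + '-ize' (suffix). The suffix is '-ize'.

ize


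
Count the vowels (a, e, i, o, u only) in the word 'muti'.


Vowels in 'muti': u, i = 2 vowels.

2


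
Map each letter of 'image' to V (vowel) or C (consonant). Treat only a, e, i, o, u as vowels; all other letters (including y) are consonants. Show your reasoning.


Letter mapping: i = V, m = C, a = V, g = C, e = V.

VCVCV


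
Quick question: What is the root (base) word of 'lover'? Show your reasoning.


Remove suffix '-er' from 'lover' to get root 'love'.

love


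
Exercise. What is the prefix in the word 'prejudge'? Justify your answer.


The word 'prejudge' = 'pre' (prefix) + 'judge' (root). The prefix is 'pre'.

pre


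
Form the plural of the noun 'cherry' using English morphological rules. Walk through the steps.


Apply rule: Change -y to -ies (consonant + y). 'cherry' becomes 'cherries'.

cherries


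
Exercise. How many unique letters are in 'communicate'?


Unique letters in 'communicate': {a, c, e, i, m, n, o, t, u} = 9 distinct letters.

9


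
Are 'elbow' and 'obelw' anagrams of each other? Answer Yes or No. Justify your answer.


Sorted letters of 'elbow': 'below'
Sorted letters of 'obelw': 'below'
They match.

Yes


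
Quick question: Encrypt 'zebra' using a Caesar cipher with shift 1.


Shift each letter by 1: z -> a, e -> f, b -> c, r -> s, a -> b. Result: 'afcsb'.

afcsb


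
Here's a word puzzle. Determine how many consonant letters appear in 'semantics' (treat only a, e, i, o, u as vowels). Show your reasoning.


Consonants in 'semantics': s, m, n, t, c, s = 6 consonants.

6


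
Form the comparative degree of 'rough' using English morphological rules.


Apply comparative formation (add -er): 'rough' -> 'rougher'.

rougher


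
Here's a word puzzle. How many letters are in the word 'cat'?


Spell out 'cat' and number each letter: c(1), a(2), t(3). Total: 3 letters.

3


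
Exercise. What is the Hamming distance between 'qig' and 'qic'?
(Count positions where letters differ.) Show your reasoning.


Alignment:
Position 1: 'q' vs 'q' = match
Position 2: 'i' vs 'i' = match
Position 3: 'g' vs 'c' = DIFFER
Total differences: 1

1


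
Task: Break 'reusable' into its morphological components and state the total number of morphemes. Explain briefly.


Step 1: Identify prefix: 're' (meaning: again)
Step 2: Identify root: 'use'
Step 3: Identify suffix(es): 'able'
Decomposition: re- (prefix: again) + use (root) + -able (suffix: capable of)
Total morphemes: 3

3 morphemes (re- (prefix: again) + use (root) + -able (suffix: capable of))


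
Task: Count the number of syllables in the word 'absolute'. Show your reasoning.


Break 'absolute' into syllables: ab-so-lute -> ab | so | lute = 3 syllables

3 syllables


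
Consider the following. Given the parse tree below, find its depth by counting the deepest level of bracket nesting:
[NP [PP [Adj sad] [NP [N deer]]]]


Count bracket nesting levels:
'[' at pos 0: depth = 1
'[' at pos 4: depth = 2
'[' at pos 8: depth = 3
'[' at pos 18: depth = 3
'[' at pos 22: depth = 4
Maximum depth reached: 4

4


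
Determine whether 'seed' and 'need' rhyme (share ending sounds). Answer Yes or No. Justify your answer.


Rime (stressed vowel + following sounds) of 'seed': -eed = /iːd/
Rime of 'need': -eed = /iːd/
/iːd/ and /iːd/ are the same ending sound, so the words rhyme.

Yes


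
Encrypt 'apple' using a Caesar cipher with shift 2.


Shift each letter by 2: a -> c, p -> r, p -> r, l -> n, e -> g. Result: 'crrng'.

crrng


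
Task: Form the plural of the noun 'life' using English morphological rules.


Apply rule: Change -fe to -ves. 'life' becomes 'lives'.

lives


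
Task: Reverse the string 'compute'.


Reverse 'compute' character by character: 'etupmoc'.

etupmoc


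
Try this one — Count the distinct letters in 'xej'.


Unique letters in 'xej': {e, j, x} = 3 distinct letters.

3


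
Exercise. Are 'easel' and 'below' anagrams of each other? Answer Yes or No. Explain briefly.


Sorted letters of 'easel': 'aeels'
Sorted letters of 'below': 'below'
They do not match.

No


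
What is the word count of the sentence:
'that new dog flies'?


Split into words: that | new | dog | flies = 4 words.

4


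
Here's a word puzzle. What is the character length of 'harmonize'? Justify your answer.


Spell out 'harmonize' and number each letter: h(1), a(2), r(3), m(4), o(5), n(6), i(7), z(8), e(9). Total: 9 letters.

9


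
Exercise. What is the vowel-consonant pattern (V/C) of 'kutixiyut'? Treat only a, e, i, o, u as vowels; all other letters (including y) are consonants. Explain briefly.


Letter mapping: k = C, u = V, t = C, i = V, x = C, i = V, y = C, u = V, t = C.

CVCVCVCVC


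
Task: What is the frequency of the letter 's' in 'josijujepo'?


Letter 's' in 'josijujepo': found at position(s) 3 = 1 occurrence(s).

1


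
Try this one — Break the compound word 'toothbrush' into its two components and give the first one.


Split 'toothbrush' into 'tooth' + 'brush'. The first part is 'tooth'.

tooth


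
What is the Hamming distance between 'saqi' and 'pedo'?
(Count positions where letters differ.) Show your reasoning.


Alignment:
Position 1: 's' vs 'p' = DIFFER
Position 2: 'a' vs 'e' = DIFFER
Position 3: 'q' vs 'd' = DIFFER
Position 4: 'i' vs 'o' = DIFFER
Total differences: 4

4


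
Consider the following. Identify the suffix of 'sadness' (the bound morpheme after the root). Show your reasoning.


The word 'sadness' = 'sad' (root) + '-ness' (suffix). The suffix is '-ness'.

ness


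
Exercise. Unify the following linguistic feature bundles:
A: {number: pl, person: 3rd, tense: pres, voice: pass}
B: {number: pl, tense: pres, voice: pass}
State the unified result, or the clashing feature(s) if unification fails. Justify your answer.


Compare features:
number: A=pl vs B=pl -> unified: pl
person: A=3rd vs B=_ -> unified: 3rd
tense: A=pres vs B=pres -> unified: pres
voice: A=pass vs B=pass -> unified: pass
No clashes found.

Unified: {number: pl, person: 3rd, tense: pres, voice: pass}


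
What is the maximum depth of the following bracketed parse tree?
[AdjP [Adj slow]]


Count bracket nesting levels:
'[' at pos 0: depth = 1
'[' at pos 6: depth = 2
Maximum depth reached: 2

2


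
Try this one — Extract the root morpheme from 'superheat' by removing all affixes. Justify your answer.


Remove prefix 'super' from 'superheat' to get root 'heat'.

heat


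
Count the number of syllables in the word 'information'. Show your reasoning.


Break 'information' into syllables: in-for-ma-tion -> in | for | ma | tion = 4 syllables

4 syllables


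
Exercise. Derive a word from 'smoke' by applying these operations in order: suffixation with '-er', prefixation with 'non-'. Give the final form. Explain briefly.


Step 1: Add suffix '-er' to 'smoke' = 'smoker'
Step 2: Add prefix 'non-' to 'smoker' = 'nonsmoker'

nonsmoker


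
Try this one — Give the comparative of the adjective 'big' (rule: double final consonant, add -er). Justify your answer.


Apply comparative formation (double final consonant, add -er): 'big' -> 'bigger'.

bigger


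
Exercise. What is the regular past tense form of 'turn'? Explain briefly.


Apply rule: Add -ed. 'turn' becomes 'turned'.

turned


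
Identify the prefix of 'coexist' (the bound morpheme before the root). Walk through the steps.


The word 'coexist' = 'co' (prefix) + 'exist' (root). The prefix is 'co'.

co


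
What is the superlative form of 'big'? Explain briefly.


Apply superlative formation (double final consonant, add -est): 'big' -> 'biggest'.

biggest


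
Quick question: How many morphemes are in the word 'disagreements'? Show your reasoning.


Decomposition: dis- (prefix) + agree (root) + -ment (suffix) + -s (plural) = 4 morpheme(s)

4 morphemes


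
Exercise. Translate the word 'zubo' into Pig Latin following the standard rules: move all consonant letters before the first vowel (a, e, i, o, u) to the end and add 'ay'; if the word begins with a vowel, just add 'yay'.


'zubo': move consonant cluster 'z' to end and add 'ay': 'ubozay'.

ubozay


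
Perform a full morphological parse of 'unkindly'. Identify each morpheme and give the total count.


Step 1: Identify prefix: 'un' (meaning: not/reverse)
Step 2: Identify root: 'kind'
Step 3: Identify suffix(es): 'ly'
Decomposition: un- (prefix: not/reverse) + kind (root) + -ly (suffix: in manner of)
Total morphemes: 3

3 morphemes (un- (prefix: not/reverse) + kind (root) + -ly (suffix: in manner of))


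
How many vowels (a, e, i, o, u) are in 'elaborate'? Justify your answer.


Vowels in 'elaborate': e, a, o, a, e = 5 vowels.

5


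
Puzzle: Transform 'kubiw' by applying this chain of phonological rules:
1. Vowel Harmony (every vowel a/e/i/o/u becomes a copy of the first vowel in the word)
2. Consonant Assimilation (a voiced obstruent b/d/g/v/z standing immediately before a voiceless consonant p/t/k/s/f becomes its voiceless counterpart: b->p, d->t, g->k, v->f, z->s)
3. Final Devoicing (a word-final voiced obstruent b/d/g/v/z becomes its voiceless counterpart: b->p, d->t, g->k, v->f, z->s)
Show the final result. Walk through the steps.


Starting form: 'kubiw'
Rule 1: Vowel Harmony: all vowels become 'u' (matching first vowel). 'kubiw' -> 'kubuw'
Rule 2: Consonant Assimilation: no voiced obstruent (b/d/g/v/z) stands immediately before a voiceless consonant (p/t/k/s/f). No change.
Rule 3: Final Devoicing: final consonant 'w' is not one of the voiced obstruents b/d/g/v/z. No change.
Final form: 'kubuw'

kubuw


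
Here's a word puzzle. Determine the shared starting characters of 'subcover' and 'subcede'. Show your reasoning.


Compare from the start: 4 characters match: 'subc'. Mismatch at position 5: 'o' vs 'e'.

subc


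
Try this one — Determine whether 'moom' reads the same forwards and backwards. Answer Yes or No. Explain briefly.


Forward: 'moom'
Reversed: 'moom'
They are identical.

Yes


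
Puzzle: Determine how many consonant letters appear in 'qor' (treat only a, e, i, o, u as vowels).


Consonants in 'qor': q, r = 2 consonants.

2


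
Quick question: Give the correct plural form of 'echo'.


Apply rule: Add -es (consonant + o). 'echo' becomes 'echoes'.

echoes


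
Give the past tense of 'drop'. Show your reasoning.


Apply rule: Double final consonant and add -ed. 'drop' becomes 'dropped'.

dropped


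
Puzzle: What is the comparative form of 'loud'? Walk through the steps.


Apply comparative formation (add -er): 'loud' -> 'louder'.

louder


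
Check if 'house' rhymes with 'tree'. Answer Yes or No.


Rime (stressed vowel + following sounds) of 'house': -ouse = /aʊs/
Rime of 'tree': -ee = /iː/
/aʊs/ and /iː/ are different ending sounds, so the words do not rhyme.

No


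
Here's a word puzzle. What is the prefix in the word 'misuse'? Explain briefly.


The word 'misuse' = 'mis' (prefix) + 'use' (root). The prefix is 'mis'.

mis


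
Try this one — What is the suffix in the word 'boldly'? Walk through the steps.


The word 'boldly' = 'bold' (root) + '-ly' (suffix). The suffix is '-ly'.

ly


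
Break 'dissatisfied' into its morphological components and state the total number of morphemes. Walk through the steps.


Step 1: Identify prefix: 'dis' (meaning: not/apart)
Step 2: Identify root: 'satisfy'
Step 3: Identify suffix(es): 'ed'
Decomposition: dis- (prefix: not/apart) + satisfy (root) + -ed (suffix: past)
Total morphemes: 3

3 morphemes (dis- (prefix: not/apart) + satisfy (root) + -ed (suffix: past))


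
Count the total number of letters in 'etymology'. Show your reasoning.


Spell out 'etymology' and number each letter: e(1), t(2), y(3), m(4), o(5), l(6), o(7), g(8), y(9). Total: 9 letters.

9


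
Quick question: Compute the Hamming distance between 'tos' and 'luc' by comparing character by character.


Alignment:
Position 1: 't' vs 'l' = DIFFER
Position 2: 'o' vs 'u' = DIFFER
Position 3: 's' vs 'c' = DIFFER
Total differences: 3

3


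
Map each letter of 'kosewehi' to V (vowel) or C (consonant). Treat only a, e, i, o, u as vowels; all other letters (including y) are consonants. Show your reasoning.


Letter mapping: k = C, o = V, s = C, e = V, w = C, e = V, h = C, i = V.

CVCVCVCV


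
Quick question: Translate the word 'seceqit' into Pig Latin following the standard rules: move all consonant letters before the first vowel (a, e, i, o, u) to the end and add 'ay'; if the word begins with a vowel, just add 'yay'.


'seceqit': move consonant cluster 's' to end and add 'ay': 'eceqitsay'.

eceqitsay


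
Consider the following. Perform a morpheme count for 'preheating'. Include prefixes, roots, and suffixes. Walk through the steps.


Decomposition: pre- (prefix) + heat (root) + -ing (suffix) = 3 morpheme(s)

3 morphemes


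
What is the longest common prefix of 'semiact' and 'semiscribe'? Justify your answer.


Compare from the start: 4 characters match: 'semi'. Mismatch at position 5: 'a' vs 's'.

semi


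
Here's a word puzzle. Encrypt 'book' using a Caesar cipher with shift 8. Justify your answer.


Shift each letter by 8: b -> j, o -> w, o -> w, k -> s. Result: 'jwws'.

jwws
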